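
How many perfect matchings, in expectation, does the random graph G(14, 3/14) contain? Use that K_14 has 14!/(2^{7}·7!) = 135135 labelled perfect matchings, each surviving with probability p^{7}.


K_14 has 14!/(2^{7}·7!) = 135135 labelled perfect matchings.
For each such perfect matching H, let X_H = 1 if all 7 edges of H are present in G. Then P[X_H = 1] = p^{7} = (3/14)^{7} = 2187/105413504.
By linearity: E[X] = Σ_H E[X_H] = 135135 · p^{7} = 135135 · 2187/105413504 = 42220035/15059072.
Numerically: E[X] ≈ 2.804.

E[X] = 135135 · (3/14)^{7} = 42220035/15059072 ≈ 2.804.


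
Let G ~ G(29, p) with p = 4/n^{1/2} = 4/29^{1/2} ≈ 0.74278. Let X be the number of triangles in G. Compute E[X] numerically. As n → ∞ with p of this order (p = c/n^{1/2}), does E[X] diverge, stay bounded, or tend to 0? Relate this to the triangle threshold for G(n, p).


Number of potential triangles: C(29, 3) = 3654.
Each occurs with probability p³ ≈ (0.74278)³ ≈ 4.0981040e-01.
By linearity: E[X] = C(29, 3)·p³ ≈ 3654 · 4.0981040e-01 ≈ 1497.44721.
Since α = 1/2 < 1, p = c/n^{1/2} ≫ 1/n is above the triangle threshold p ~ 1/n. Asymptotically E[X] ~ (c³/6)·n^{3(1−α)} = (4³/6)·n^{1.5} → ∞; triangles are abundant w.h.p.

E[X] ≈ 1497.44721; in regime p = Θ(1/n^{1/2}) E[X] diverges (above the triangle threshold p ~ 1/n).


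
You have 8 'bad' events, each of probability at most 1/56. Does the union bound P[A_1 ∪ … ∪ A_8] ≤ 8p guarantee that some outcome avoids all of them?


Union bound: P[∪_{i=1}^{8} A_i] ≤ Σ_i P[A_i] ≤ 8·p = 8·(1/56) = 1/7.
Numerically: 1/7 ≈ 0.143.
Is 1/7 < 1? YES.
Since P[∪ A_i] ≤ 1/7 < 1, the complement has P[∩ A_i^c] ≥ 1 − 1/7 = 6/7 > 0, so some outcome avoids every A_i.

8·p = 1/7 ≈ 0.143; existence CERTIFIED by the union bound.


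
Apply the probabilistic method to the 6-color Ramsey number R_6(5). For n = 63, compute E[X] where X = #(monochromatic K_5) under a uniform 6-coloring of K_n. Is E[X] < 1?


E[X] = C(63, 5) · 6^{1 − 10} = 7028847 · 6^{−9} = 7028847/10077696.
As a reduced fraction: E[X] = 780983/1119744 ≈ 0.69747.
Is E[X] < 1? YES.
Since E[X] < 1, there exists a 6-coloring of K_{63} with no monochromatic K_5; hence R_6(5) > 63.

E[X] = 780983/1119744 ≈ 0.69747; E[X] < 1, so R_6(5) > 63.


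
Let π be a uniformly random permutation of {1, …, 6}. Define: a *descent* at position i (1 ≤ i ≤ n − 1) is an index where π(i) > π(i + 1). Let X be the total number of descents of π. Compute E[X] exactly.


Write X = Σ X_I over i = 1, …, 5, with X_I the indicator of one descent.
There are 5 indicators.
For each fixed i, the pair (π(i), π(i+1)) is a uniformly random ordered pair of distinct values from {1, …, 6}; by symmetry P[π(i) > π(i+1)] = 1/2.
By linearity: E[X] = 5 · (1/2) = (6 − 1) · (1/2) = 5/2 ≈ 2.500000.

E[X] = 5/2 = 2.500000.


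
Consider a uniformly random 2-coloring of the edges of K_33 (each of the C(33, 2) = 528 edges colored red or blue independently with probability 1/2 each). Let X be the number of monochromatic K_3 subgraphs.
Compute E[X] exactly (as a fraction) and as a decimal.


Let X = Σ_S X_S over the C(33, 3) = 5456 subsets S of size 3, where X_S = 1 if the K_3 on S is monochromatic.
For a fixed S, the K_3 on S has C(3, 2) = 3 edges. P[all 3 edges red] = (1/2)^3, and likewise for blue, so P[monochromatic] = 2·(1/2)^3 = 2^{1 − 3} = 1/4.
By linearity of expectation: E[X] = C(33, 3) · 2^{1 − 3} = 5456 · 1/4 = 1364.
Numerically: E[X] ≈ 1364.000000.

E[X] = C(33,3)·2^(1−C(3,2)) = 1364 ≈ 1364.000000.


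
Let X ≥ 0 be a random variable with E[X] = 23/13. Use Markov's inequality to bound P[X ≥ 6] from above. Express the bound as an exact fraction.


μ = E[X] = 23/13, a = 6.
Markov: P[X ≥ 6] ≤ μ/a = (23/13)/6 = 23/78.
Numerically: ≈ 0.295.
(Since a = 6 > μ = 1.769, the bound 23/78 is < 1 and informative.)

P[X ≥ 6] ≤ 23/78 ≈ 0.295.


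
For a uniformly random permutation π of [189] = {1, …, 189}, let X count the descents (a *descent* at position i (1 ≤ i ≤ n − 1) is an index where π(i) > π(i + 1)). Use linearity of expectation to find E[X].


Write X = Σ X_I over i = 1, …, 188, with X_I the indicator of one descent.
There are 188 indicators.
For each fixed i, the pair (π(i), π(i+1)) is a uniformly random ordered pair of distinct values from {1, …, 189}; by symmetry P[π(i) > π(i+1)] = 1/2.
By linearity: E[X] = 188 · (1/2) = (189 − 1) · (1/2) = 94 ≈ 94.000.

E[X] = 94 = 94.000.


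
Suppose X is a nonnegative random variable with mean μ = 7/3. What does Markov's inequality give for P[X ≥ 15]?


μ = E[X] = 7/3, a = 15.
Markov: P[X ≥ 15] ≤ μ/a = (7/3)/15 = 7/45.
Numerically: ≈ 0.15556.
(Since a = 15 > μ = 2.33333, the bound 7/45 is < 1 and informative.)

P[X ≥ 15] ≤ 7/45 ≈ 0.15556.


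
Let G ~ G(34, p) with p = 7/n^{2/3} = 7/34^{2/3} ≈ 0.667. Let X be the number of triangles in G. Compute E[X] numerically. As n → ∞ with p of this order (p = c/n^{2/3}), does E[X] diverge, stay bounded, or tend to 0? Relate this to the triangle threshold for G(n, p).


Number of potential triangles: C(34, 3) = 5984.
Each occurs with probability p³ ≈ (0.667)³ ≈ 2.96713e-01.
By linearity: E[X] = C(34, 3)·p³ ≈ 5984 · 2.96713e-01 ≈ 1775.529.
Since α = 2/3 < 1, p = c/n^{2/3} ≫ 1/n is above the triangle threshold p ~ 1/n. Asymptotically E[X] ~ (c³/6)·n^{3(1−α)} = (7³/6)·n^{1} → ∞; triangles are abundant w.h.p.

E[X] ≈ 1775.529; in regime p = Θ(1/n^{2/3}) E[X] diverges (above the triangle threshold p ~ 1/n).


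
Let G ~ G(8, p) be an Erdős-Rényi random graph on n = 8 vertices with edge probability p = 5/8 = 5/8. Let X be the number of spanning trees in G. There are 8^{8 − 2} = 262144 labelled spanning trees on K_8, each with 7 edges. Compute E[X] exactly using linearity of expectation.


K_8 has 8^{8 − 2} = 262144 labelled spanning trees.
For each such spanning tree H, let X_H = 1 if all 7 edges of H are present in G. Then P[X_H = 1] = p^{7} = (5/8)^{7} = 78125/2097152.
By linearity: E[X] = Σ_H E[X_H] = 262144 · p^{7} = 262144 · 78125/2097152 = 78125/8.
Numerically: E[X] ≈ 9765.62.

E[X] = 262144 · (5/8)^{7} = 78125/8 ≈ 9765.62.


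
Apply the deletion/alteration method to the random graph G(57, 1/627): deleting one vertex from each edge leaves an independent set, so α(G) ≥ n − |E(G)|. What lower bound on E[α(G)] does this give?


E[|E(G)|] = C(57, 2)·p = 1596 · (1/627) = 28/11.
E[α(G)] ≥ n − E[|E(G)|] = 57 − 28/11 = 599/11.
Numerically: ≈ 54.455.
(This is only a lower bound; the true E[α(G)] may be larger.)

E[α(G)] ≥ 599/11 ≈ 54.455.


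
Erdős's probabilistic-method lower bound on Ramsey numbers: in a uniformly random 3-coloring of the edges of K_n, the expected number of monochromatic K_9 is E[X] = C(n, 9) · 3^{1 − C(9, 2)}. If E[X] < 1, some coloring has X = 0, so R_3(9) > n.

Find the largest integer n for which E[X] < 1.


We need C(n, 9) · 3^{1 − 36} < 1, i.e. C(n, 9) < 3^{36 − 1} = 50031545098999707.
Check values of n near the boundary:
  n = 298: C(298, 9) = 45207677551849890; 45207677551849890 < 50031545098999707? YES
  n = 299: C(299, 9) = 46610674441390059; 46610674441390059 < 50031545098999707? YES
  n = 300: C(300, 9) = 48052241692154700; 48052241692154700 < 50031545098999707? YES
  n = 301: C(301, 9) = 49533303936090975; 49533303936090975 < 50031545098999707? YES
  n = 302: C(302, 9) = 51054804739588650; 51054804739588650 < 50031545098999707? NO
  n = 303: C(303, 9) = 52617706925494425; 52617706925494425 < 50031545098999707? NO
  n = 304: C(304, 9) = 54222992899492560; 54222992899492560 < 50031545098999707? NO
The largest n with C(n, 9) < 50031545098999707 is n = 301 (where E[X] = 16511101312030325/16677181699666569 ≈ 0.9900). Hence R_3(9) > 301, i.e. R_3(9) ≥ 302.

Largest n = 301; hence R_3(9) > 301.


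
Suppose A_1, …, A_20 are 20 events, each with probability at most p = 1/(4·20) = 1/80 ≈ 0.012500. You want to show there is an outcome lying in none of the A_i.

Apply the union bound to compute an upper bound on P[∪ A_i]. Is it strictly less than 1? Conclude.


Union bound: P[∪_{i=1}^{20} A_i] ≤ Σ_i P[A_i] ≤ 20·p = 20·(1/80) = 1/4.
Numerically: 1/4 ≈ 0.250000.
Is 1/4 < 1? YES.
Since P[∪ A_i] ≤ 1/4 < 1, the complement has P[∩ A_i^c] ≥ 1 − 1/4 = 3/4 > 0, so some outcome avoids every A_i.

20·p = 1/4 ≈ 0.250000; existence CERTIFIED by the union bound.


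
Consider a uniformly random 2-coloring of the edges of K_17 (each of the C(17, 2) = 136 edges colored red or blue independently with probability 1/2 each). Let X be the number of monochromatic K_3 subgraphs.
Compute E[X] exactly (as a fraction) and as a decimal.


Let X = Σ_S X_S over the C(17, 3) = 680 subsets S of size 3, where X_S = 1 if the K_3 on S is monochromatic.
For a fixed S, the K_3 on S has C(3, 2) = 3 edges. P[all 3 edges red] = (1/2)^3, and likewise for blue, so P[monochromatic] = 2·(1/2)^3 = 2^{1 − 3} = 1/4.
By linearity of expectation: E[X] = C(17, 3) · 2^{1 − 3} = 680 · 1/4 = 170.
Numerically: E[X] ≈ 170.0000.

E[X] = C(17,3)·2^(1−C(3,2)) = 170 ≈ 170.0000.


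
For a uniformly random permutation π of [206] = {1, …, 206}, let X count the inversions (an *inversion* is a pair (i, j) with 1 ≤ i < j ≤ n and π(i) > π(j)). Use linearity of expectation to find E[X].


Write X = Σ X_I over the C(206, 2) = 21115 pairs i < j, with X_I the indicator of one inversion.
There are 21115 indicators.
For each fixed pair i < j, the values π(i) and π(j) are two distinct elements of {1, …, 206} in uniformly random order; by symmetry P[π(i) > π(j)] = 1/2.
By linearity: E[X] = 21115 · (1/2) = C(206, 2) · (1/2) = 21115/2 = 21115/2 ≈ 10557.50000.

E[X] = 21115/2 = 10557.50000.


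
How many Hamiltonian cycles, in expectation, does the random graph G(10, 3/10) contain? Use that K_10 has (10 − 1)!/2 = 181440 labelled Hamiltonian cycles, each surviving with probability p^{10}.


K_10 has (10 − 1)!/2 = 181440 labelled Hamiltonian cycles.
For each such Hamiltonian cycle H, let X_H = 1 if all 10 edges of H are present in G. Then P[X_H = 1] = p^{10} = (3/10)^{10} = 59049/10000000000.
By linearity: E[X] = Σ_H E[X_H] = 181440 · p^{10} = 181440 · 59049/10000000000 = 33480783/31250000.
Numerically: E[X] ≈ 1.071.

E[X] = 181440 · (3/10)^{10} = 33480783/31250000 ≈ 1.071.


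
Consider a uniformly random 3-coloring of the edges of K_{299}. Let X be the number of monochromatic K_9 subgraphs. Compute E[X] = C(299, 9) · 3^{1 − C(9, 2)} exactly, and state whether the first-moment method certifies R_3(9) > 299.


E[X] = C(299, 9) · 3^{1 − 36} = 46610674441390059 · 3^{−35} = 46610674441390059/50031545098999707.
As a reduced fraction: E[X] = 15536891480463353/16677181699666569 ≈ 0.93163.
Is E[X] < 1? YES.
Since E[X] < 1, there exists a 3-coloring of K_{299} with no monochromatic K_9; hence R_3(9) > 299.

E[X] = 15536891480463353/16677181699666569 ≈ 0.93163; E[X] < 1, so R_3(9) > 299.


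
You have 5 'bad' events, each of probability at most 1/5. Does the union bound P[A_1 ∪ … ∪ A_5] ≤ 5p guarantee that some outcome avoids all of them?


Union bound: P[∪_{i=1}^{5} A_i] ≤ Σ_i P[A_i] ≤ 5·p = 5·(1/5) = 1.
Numerically: 1 ≈ 1.0000.
Is 1 < 1? NO.
Since the bound 1 is ≥ 1, the union bound is uninformative here; it does NOT by itself certify existence.

5·p = 1 ≈ 1.0000; existence NOT certified by the union bound.


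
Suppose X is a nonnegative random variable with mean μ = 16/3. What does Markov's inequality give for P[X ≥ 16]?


μ = E[X] = 16/3, a = 16.
Markov: P[X ≥ 16] ≤ μ/a = (16/3)/16 = 1/3.
Numerically: ≈ 0.33333.
(Since a = 16 > μ = 5.33333, the bound 1/3 is < 1 and informative.)

P[X ≥ 16] ≤ 1/3 ≈ 0.33333.


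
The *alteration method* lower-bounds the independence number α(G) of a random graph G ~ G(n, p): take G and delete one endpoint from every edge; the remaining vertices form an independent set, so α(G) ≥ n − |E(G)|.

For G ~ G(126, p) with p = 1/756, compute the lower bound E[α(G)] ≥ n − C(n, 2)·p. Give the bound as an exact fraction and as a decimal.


E[|E(G)|] = C(126, 2)·p = 7875 · (1/756) = 125/12.
E[α(G)] ≥ n − E[|E(G)|] = 126 − 125/12 = 1387/12.
Numerically: ≈ 115.583333.
(This is only a lower bound; the true E[α(G)] may be larger.)

E[α(G)] ≥ 1387/12 ≈ 115.583333.


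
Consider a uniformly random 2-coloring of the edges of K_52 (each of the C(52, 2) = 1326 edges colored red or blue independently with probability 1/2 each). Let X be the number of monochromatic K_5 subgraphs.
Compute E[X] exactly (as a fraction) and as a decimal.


Let X = Σ_S X_S over the C(52, 5) = 2598960 subsets S of size 5, where X_S = 1 if the K_5 on S is monochromatic.
For a fixed S, the K_5 on S has C(5, 2) = 10 edges. P[all 10 edges red] = (1/2)^10, and likewise for blue, so P[monochromatic] = 2·(1/2)^10 = 2^{1 − 10} = 1/512.
By linearity of expectation: E[X] = C(52, 5) · 2^{1 − 10} = 2598960 · 1/512 = 162435/32.
Numerically: E[X] ≈ 5076.094.

E[X] = C(52,5)·2^(1−C(5,2)) = 162435/32 ≈ 5076.094.


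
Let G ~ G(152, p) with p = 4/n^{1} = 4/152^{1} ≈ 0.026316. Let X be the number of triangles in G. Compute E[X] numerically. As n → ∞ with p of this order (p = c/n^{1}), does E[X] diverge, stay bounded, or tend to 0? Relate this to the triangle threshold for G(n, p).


Number of potential triangles: C(152, 3) = 573800.
Each occurs with probability p³ ≈ (0.026316)³ ≈ 1.8224231e-05.
By linearity: E[X] = C(152, 3)·p³ ≈ 573800 · 1.8224231e-05 ≈ 10.45706.
Here α = 1, so p = 4/n is exactly at the triangle threshold p ~ 1/n. Asymptotically E[X] → c³/6 = 4³/6 = 32/3 ≈ 10.66667, a bounded constant. In this regime the triangle count is asymptotically Poisson(c³/6).

E[X] ≈ 10.45706; in regime p = Θ(1/n^{1}) E[X] stays bounded (at the triangle threshold p ~ 1/n).


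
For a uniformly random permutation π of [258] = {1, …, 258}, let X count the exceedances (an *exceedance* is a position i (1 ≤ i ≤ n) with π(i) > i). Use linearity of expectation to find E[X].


Write X = Σ_{i=1}^{258} X_i, where X_i = 1_{π(i) > i}.
For each fixed i, π(i) is uniform over {1, …, 258} (marginal of a uniform permutation), so P[π(i) > i] = (n − i)/n. Summing: Σ_{i=1}^{258} (n − i)/n = (0 + 1 + … + 257)/258 = 258(258 − 1)/(2·258) = (258 − 1)/2.
Hence E[X] = Σ_{i=1}^{258} (258 − i)/258 = 257/2 ≈ 128.500000.

E[X] = 257/2 = 128.500000.


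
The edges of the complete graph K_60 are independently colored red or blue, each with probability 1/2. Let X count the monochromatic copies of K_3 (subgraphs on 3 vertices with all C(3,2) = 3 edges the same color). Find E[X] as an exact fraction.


Let X = Σ_S X_S over the C(60, 3) = 34220 subsets S of size 3, where X_S = 1 if the K_3 on S is monochromatic.
For a fixed S, the K_3 on S has C(3, 2) = 3 edges. P[all 3 edges red] = (1/2)^3, and likewise for blue, so P[monochromatic] = 2·(1/2)^3 = 2^{1 − 3} = 1/4.
By linearity: E[X] = C(60, 3) · 2^{1 − 3} = 34220 · 1/4 = 8555.
Numerically: E[X] ≈ 8555.00000.

E[X] = C(60,3)·2^(1−C(3,2)) = 8555 ≈ 8555.00000.


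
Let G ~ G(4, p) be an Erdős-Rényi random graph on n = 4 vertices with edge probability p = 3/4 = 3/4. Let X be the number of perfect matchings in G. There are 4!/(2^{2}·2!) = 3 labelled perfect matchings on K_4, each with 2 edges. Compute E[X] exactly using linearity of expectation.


K_4 has 4!/(2^{2}·2!) = 3 labelled perfect matchings.
For each such perfect matching H, let X_H = 1 if all 2 edges of H are present in G. Then P[X_H = 1] = p^{2} = (3/4)^{2} = 9/16.
By linearity of expectation: E[X] = Σ_H E[X_H] = 3 · p^{2} = 3 · 9/16 = 27/16.
Numerically: E[X] ≈ 1.69.

E[X] = 3 · (3/4)^{2} = 27/16 ≈ 1.69.


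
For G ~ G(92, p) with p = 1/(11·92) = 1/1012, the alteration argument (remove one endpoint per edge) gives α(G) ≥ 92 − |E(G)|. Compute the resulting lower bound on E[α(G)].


E[|E(G)|] = C(92, 2)·p = 4186 · (1/1012) = 91/22.
E[α(G)] ≥ n − E[|E(G)|] = 92 − 91/22 = 1933/22.
Numerically: ≈ 87.8636.
(This is only a lower bound; the true E[α(G)] may be larger.)

E[α(G)] ≥ 1933/22 ≈ 87.8636.


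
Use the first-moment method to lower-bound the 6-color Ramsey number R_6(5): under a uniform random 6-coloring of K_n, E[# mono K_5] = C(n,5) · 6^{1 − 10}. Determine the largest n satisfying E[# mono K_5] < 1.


We need C(n, 5) · 6^{1 − 10} < 1, i.e. C(n, 5) < 6^{10 − 1} = 10077696.
Check values of n near the boundary:
  n = 64: C(64, 5) = 7624512; 7624512 < 10077696? YES
  n = 65: C(65, 5) = 8259888; 8259888 < 10077696? YES
  n = 66: C(66, 5) = 8936928; 8936928 < 10077696? YES
  n = 67: C(67, 5) = 9657648; 9657648 < 10077696? YES
  n = 68: C(68, 5) = 10424128; 10424128 < 10077696? NO
The largest n with C(n, 5) < 10077696 is n = 67 (where E[X] = 67067/69984 ≈ 0.9583190). Hence R_6(5) > 67, i.e. R_6(5) ≥ 68.

Largest n = 67; hence R_6(5) > 67.


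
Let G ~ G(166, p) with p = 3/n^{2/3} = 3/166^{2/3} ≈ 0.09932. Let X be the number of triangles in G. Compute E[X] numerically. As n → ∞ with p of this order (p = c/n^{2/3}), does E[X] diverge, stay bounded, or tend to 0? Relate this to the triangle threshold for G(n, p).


Number of potential triangles: C(166, 3) = 748660.
Each occurs with probability p³ ≈ (0.09932)³ ≈ 9.798229e-04.
By linearity: E[X] = C(166, 3)·p³ ≈ 748660 · 9.798229e-04 ≈ 733.5542.
Since α = 2/3 < 1, p = c/n^{2/3} ≫ 1/n is above the triangle threshold p ~ 1/n. Asymptotically E[X] ~ (c³/6)·n^{3(1−α)} = (3³/6)·n^{1} → ∞; triangles are abundant w.h.p.

E[X] ≈ 733.5542; in regime p = Θ(1/n^{2/3}) E[X] diverges (above the triangle threshold p ~ 1/n).


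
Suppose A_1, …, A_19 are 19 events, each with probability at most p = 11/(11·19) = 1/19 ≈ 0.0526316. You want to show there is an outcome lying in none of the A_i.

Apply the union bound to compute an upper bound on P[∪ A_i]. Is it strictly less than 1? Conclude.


Union bound: P[∪_{i=1}^{19} A_i] ≤ Σ_i P[A_i] ≤ 19·p = 19·(1/19) = 1.
Numerically: 1 ≈ 1.0000000.
Is 1 < 1? NO.
Since the bound 1 is ≥ 1, the union bound is uninformative here; it does NOT by itself certify existence.

19·p = 1 ≈ 1.0000000; existence NOT certified by the union bound.


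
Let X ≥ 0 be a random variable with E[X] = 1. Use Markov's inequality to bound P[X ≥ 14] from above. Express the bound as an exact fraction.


μ = E[X] = 1, a = 14.
Markov: P[X ≥ 14] ≤ μ/a = (1)/14 = 1/14.
Numerically: ≈ 0.071.
(Since a = 14 > μ = 1.000, the bound 1/14 is < 1 and informative.)

P[X ≥ 14] ≤ 1/14 ≈ 0.071.


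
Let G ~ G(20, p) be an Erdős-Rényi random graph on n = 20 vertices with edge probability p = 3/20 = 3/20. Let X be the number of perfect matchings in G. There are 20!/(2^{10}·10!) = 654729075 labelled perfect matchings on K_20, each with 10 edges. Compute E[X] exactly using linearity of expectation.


K_20 has 20!/(2^{10}·10!) = 654729075 labelled perfect matchings.
For each such perfect matching H, let X_H = 1 if all 10 edges of H are present in G. Then P[X_H = 1] = p^{10} = (3/20)^{10} = 59049/10240000000000.
By linearity: E[X] = Σ_H E[X_H] = 654729075 · p^{10} = 654729075 · 59049/10240000000000 = 1546443885987/409600000000.
Numerically: E[X] ≈ 3.78.

E[X] = 654729075 · (3/20)^{10} = 1546443885987/409600000000 ≈ 3.78.


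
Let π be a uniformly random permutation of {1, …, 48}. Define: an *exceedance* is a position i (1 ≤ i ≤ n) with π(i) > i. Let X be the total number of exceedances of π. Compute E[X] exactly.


Write X = Σ_{i=1}^{48} X_i, where X_i = 1_{π(i) > i}.
For each fixed i, π(i) is uniform over {1, …, 48} (marginal of a uniform permutation), so P[π(i) > i] = (n − i)/n. Summing: Σ_{i=1}^{48} (n − i)/n = (0 + 1 + … + 47)/48 = 48(48 − 1)/(2·48) = (48 − 1)/2.
Hence E[X] = Σ_{i=1}^{48} (48 − i)/48 = 47/2 ≈ 23.5000.

E[X] = 47/2 = 23.5000.


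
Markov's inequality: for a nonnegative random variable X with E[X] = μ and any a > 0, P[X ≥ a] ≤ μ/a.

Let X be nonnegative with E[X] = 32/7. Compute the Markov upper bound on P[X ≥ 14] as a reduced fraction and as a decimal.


μ = E[X] = 32/7, a = 14.
Markov: P[X ≥ 14] ≤ μ/a = (32/7)/14 = 16/49.
Numerically: ≈ 0.32653.
(Since a = 14 > μ = 4.57143, the bound 16/49 is < 1 and informative.)

P[X ≥ 14] ≤ 16/49 ≈ 0.32653.


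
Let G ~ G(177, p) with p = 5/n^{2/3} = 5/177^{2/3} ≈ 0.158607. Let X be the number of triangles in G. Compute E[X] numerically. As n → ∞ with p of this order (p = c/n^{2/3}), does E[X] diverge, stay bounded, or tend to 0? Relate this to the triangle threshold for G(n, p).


Number of potential triangles: C(177, 3) = 908600.
Each occurs with probability p³ ≈ (0.158607)³ ≈ 3.98991350e-03.
By linearity: E[X] = C(177, 3)·p³ ≈ 908600 · 3.98991350e-03 ≈ 3625.235405.
Since α = 2/3 < 1, p = c/n^{2/3} ≫ 1/n is above the triangle threshold p ~ 1/n. Asymptotically E[X] ~ (c³/6)·n^{3(1−α)} = (5³/6)·n^{1} → ∞; triangles are abundant w.h.p.

E[X] ≈ 3625.235405; in regime p = Θ(1/n^{2/3}) E[X] diverges (above the triangle threshold p ~ 1/n).


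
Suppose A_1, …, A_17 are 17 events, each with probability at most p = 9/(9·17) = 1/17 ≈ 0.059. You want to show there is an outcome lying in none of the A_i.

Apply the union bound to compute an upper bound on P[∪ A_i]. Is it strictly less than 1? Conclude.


Union bound: P[∪_{i=1}^{17} A_i] ≤ Σ_i P[A_i] ≤ 17·p = 17·(1/17) = 1.
Numerically: 1 ≈ 1.000.
Is 1 < 1? NO.
Since the bound 1 is ≥ 1, the union bound is uninformative here; it does NOT by itself certify existence.

17·p = 1 ≈ 1.000; existence NOT certified by the union bound.


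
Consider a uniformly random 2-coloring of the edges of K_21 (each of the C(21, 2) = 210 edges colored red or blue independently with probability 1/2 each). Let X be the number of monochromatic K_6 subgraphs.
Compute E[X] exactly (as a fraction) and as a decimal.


Let X = Σ_S X_S over the C(21, 6) = 54264 subsets S of size 6, where X_S = 1 if the K_6 on S is monochromatic.
For a fixed S, the K_6 on S has C(6, 2) = 15 edges. P[all 15 edges red] = (1/2)^15, and likewise for blue, so P[monochromatic] = 2·(1/2)^15 = 2^{1 − 15} = 1/16384.
Summing: E[X] = C(21, 6) · 2^{1 − 15} = 54264 · 1/16384 = 6783/2048.
Numerically: E[X] ≈ 3.312.

E[X] = C(21,6)·2^(1−C(6,2)) = 6783/2048 ≈ 3.312.


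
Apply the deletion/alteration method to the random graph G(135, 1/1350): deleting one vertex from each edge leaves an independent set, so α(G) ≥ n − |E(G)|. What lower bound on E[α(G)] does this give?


E[|E(G)|] = C(135, 2)·p = 9045 · (1/1350) = 67/10.
E[α(G)] ≥ n − E[|E(G)|] = 135 − 67/10 = 1283/10.
Numerically: ≈ 128.300000.
(This is only a lower bound; the true E[α(G)] may be larger.)

E[α(G)] ≥ 1283/10 ≈ 128.300000.


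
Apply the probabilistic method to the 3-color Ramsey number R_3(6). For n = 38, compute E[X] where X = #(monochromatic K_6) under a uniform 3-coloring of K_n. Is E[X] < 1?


E[X] = C(38, 6) · 3^{1 − 15} = 2760681 · 3^{−14} = 2760681/4782969.
As a reduced fraction: E[X] = 920227/1594323 ≈ 0.57719.
Is E[X] < 1? YES.
Since E[X] < 1, there exists a 3-coloring of K_{38} with no monochromatic K_6; hence R_3(6) > 38.

E[X] = 920227/1594323 ≈ 0.57719; E[X] < 1, so R_3(6) > 38.


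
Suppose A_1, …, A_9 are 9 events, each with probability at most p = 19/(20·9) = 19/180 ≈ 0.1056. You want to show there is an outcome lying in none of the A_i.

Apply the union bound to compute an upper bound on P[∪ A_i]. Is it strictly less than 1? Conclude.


Union bound: P[∪_{i=1}^{9} A_i] ≤ Σ_i P[A_i] ≤ 9·p = 9·(19/180) = 19/20.
Numerically: 19/20 ≈ 0.9500.
Is 19/20 < 1? YES.
Since P[∪ A_i] ≤ 19/20 < 1, the complement has P[∩ A_i^c] ≥ 1 − 19/20 = 1/20 > 0, so some outcome avoids every A_i.

9·p = 19/20 ≈ 0.9500; existence CERTIFIED by the union bound.


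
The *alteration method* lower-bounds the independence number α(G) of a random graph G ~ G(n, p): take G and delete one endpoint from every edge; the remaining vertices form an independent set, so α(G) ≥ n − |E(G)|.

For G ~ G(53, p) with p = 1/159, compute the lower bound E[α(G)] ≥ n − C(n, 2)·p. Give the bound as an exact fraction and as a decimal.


E[|E(G)|] = C(53, 2)·p = 1378 · (1/159) = 26/3.
E[α(G)] ≥ n − E[|E(G)|] = 53 − 26/3 = 133/3.
Numerically: ≈ 44.333.
(This is only a lower bound; the true E[α(G)] may be larger.)

E[α(G)] ≥ 133/3 ≈ 44.333.


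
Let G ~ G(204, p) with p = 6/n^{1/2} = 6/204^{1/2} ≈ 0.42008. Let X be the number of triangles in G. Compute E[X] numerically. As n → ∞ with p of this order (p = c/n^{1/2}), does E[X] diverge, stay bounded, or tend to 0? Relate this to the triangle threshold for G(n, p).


Number of potential triangles: C(204, 3) = 1394204.
Each occurs with probability p³ ≈ (0.42008)³ ≈ 7.4132475e-02.
By linearity: E[X] = C(204, 3)·p³ ≈ 1394204 · 7.4132475e-02 ≈ 103355.79323.
Since α = 1/2 < 1, p = c/n^{1/2} ≫ 1/n is above the triangle threshold p ~ 1/n. Asymptotically E[X] ~ (c³/6)·n^{3(1−α)} = (6³/6)·n^{1.5} → ∞; triangles are abundant w.h.p.

E[X] ≈ 103355.79323; in regime p = Θ(1/n^{1/2}) E[X] diverges (above the triangle threshold p ~ 1/n).


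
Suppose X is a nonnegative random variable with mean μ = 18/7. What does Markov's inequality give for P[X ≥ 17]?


μ = E[X] = 18/7, a = 17.
Markov: P[X ≥ 17] ≤ μ/a = (18/7)/17 = 18/119.
Numerically: ≈ 0.151261.
(Since a = 17 > μ = 2.571429, the bound 18/119 is < 1 and informative.)

P[X ≥ 17] ≤ 18/119 ≈ 0.151261.


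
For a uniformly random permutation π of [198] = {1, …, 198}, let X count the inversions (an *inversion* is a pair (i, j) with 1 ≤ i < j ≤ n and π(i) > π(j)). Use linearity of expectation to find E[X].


Write X = Σ X_I over the C(198, 2) = 19503 pairs i < j, with X_I the indicator of one inversion.
There are 19503 indicators.
For each fixed pair i < j, the values π(i) and π(j) are two distinct elements of {1, …, 198} in uniformly random order; by symmetry P[π(i) > π(j)] = 1/2.
By linearity: E[X] = 19503 · (1/2) = C(198, 2) · (1/2) = 19503/2 = 19503/2 ≈ 9751.500000.

E[X] = 19503/2 = 9751.500000.


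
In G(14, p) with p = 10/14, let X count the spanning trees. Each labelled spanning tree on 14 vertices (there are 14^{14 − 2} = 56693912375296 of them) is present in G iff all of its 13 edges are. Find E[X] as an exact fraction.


K_14 has 14^{14 − 2} = 56693912375296 labelled spanning trees.
For each such spanning tree H, let X_H = 1 if all 13 edges of H are present in G. Then P[X_H = 1] = p^{13} = (5/7)^{13} = 1220703125/96889010407.
Summing the indicators: E[X] = Σ_H E[X_H] = 56693912375296 · p^{13} = 56693912375296 · 1220703125/96889010407 = 5000000000000/7.
Numerically: E[X] ≈ 7.143e+11.

E[X] = 56693912375296 · (5/7)^{13} = 5000000000000/7 ≈ 7.143e+11.


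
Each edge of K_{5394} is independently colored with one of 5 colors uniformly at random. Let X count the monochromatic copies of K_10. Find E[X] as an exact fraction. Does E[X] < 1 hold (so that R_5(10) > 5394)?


E[X] = C(5394, 10) · 5^{1 − 45} = 5697982524930156243149785372878 · 5^{−44} = 5697982524930156243149785372878/5684341886080801486968994140625.
As a reduced fraction: E[X] = 5697982524930156243149785372878/5684341886080801486968994140625 ≈ 1.002.
Is E[X] < 1? NO.
Since E[X] ≥ 1, the first-moment bound is inconclusive at n = 5394; it does NOT by itself certify R_5(10) > 5394.

E[X] = 5697982524930156243149785372878/5684341886080801486968994140625 ≈ 1.002; E[X] ≥ 1; first-moment method inconclusive here.


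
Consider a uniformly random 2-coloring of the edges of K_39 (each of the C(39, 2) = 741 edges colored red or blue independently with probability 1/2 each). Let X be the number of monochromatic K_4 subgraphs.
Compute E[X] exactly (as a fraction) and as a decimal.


Let X = Σ_S X_S over the C(39, 4) = 82251 subsets S of size 4, where X_S = 1 if the K_4 on S is monochromatic.
For a fixed S, the K_4 on S has C(4, 2) = 6 edges. P[all 6 edges red] = (1/2)^6, and likewise for blue, so P[monochromatic] = 2·(1/2)^6 = 2^{1 − 6} = 1/32.
By linearity of expectation: E[X] = C(39, 4) · 2^{1 − 6} = 82251 · 1/32 = 82251/32.
Numerically: E[X] ≈ 2570.3438.

E[X] = C(39,4)·2^(1−C(4,2)) = 82251/32 ≈ 2570.3438.


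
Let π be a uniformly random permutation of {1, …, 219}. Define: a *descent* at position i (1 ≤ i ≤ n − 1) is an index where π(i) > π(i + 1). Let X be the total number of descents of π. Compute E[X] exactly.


Write X = Σ X_I over i = 1, …, 218, with X_I the indicator of one descent.
There are 218 indicators.
For each fixed i, the pair (π(i), π(i+1)) is a uniformly random ordered pair of distinct values from {1, …, 219}; by symmetry P[π(i) > π(i+1)] = 1/2.
By linearity: E[X] = 218 · (1/2) = (219 − 1) · (1/2) = 109 ≈ 109.00000.

E[X] = 109 = 109.00000.


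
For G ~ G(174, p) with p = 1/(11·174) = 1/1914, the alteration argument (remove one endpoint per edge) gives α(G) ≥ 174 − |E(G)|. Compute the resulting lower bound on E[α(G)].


E[|E(G)|] = C(174, 2)·p = 15051 · (1/1914) = 173/22.
E[α(G)] ≥ n − E[|E(G)|] = 174 − 173/22 = 3655/22.
Numerically: ≈ 166.136364.
(This is only a lower bound; the true E[α(G)] may be larger.)

E[α(G)] ≥ 3655/22 ≈ 166.136364.


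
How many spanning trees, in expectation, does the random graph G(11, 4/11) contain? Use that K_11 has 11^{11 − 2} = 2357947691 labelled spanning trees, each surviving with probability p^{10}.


K_11 has 11^{11 − 2} = 2357947691 labelled spanning trees.
For each such spanning tree H, let X_H = 1 if all 10 edges of H are present in G. Then P[X_H = 1] = p^{10} = (4/11)^{10} = 1048576/25937424601.
By linearity: E[X] = Σ_H E[X_H] = 2357947691 · p^{10} = 2357947691 · 1048576/25937424601 = 1048576/11.
Numerically: E[X] ≈ 9.53e+04.

E[X] = 2357947691 · (4/11)^{10} = 1048576/11 ≈ 9.53e+04.


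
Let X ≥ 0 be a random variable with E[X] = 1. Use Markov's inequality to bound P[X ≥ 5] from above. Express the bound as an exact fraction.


μ = E[X] = 1, a = 5.
Markov: P[X ≥ 5] ≤ μ/a = (1)/5 = 1/5.
Numerically: ≈ 0.200000.
(Since a = 5 > μ = 1.000000, the bound 1/5 is < 1 and informative.)

P[X ≥ 5] ≤ 1/5 ≈ 0.200000.


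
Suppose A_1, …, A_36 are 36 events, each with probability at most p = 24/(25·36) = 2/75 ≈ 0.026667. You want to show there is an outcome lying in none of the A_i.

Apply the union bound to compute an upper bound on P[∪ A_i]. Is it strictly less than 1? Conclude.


Union bound: P[∪_{i=1}^{36} A_i] ≤ Σ_i P[A_i] ≤ 36·p = 36·(2/75) = 24/25.
Numerically: 24/25 ≈ 0.960000.
Is 24/25 < 1? YES.
Since P[∪ A_i] ≤ 24/25 < 1, the complement has P[∩ A_i^c] ≥ 1 − 24/25 = 1/25 > 0, so some outcome avoids every A_i.

36·p = 24/25 ≈ 0.960000; existence CERTIFIED by the union bound.


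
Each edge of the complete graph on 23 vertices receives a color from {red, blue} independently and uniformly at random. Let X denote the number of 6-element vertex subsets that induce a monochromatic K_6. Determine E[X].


Let X = Σ_S X_S over the C(23, 6) = 100947 subsets S of size 6, where X_S = 1 if the K_6 on S is monochromatic.
For a fixed S, the K_6 on S has C(6, 2) = 15 edges. P[all 15 edges red] = (1/2)^15, and likewise for blue, so P[monochromatic] = 2·(1/2)^15 = 2^{1 − 15} = 1/16384.
Summing: E[X] = C(23, 6) · 2^{1 − 15} = 100947 · 1/16384 = 100947/16384.
Numerically: E[X] ≈ 6.161.

E[X] = C(23,6)·2^(1−C(6,2)) = 100947/16384 ≈ 6.161.


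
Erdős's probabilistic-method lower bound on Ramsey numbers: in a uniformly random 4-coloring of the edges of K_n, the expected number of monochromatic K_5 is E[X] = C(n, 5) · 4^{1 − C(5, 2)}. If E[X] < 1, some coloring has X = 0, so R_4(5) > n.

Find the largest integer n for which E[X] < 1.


We need C(n, 5) · 4^{1 − 10} < 1, i.e. C(n, 5) < 4^{10 − 1} = 262144.
Check values of n near the boundary:
  n = 31: C(31, 5) = 169911; 169911 < 262144? YES
  n = 32: C(32, 5) = 201376; 201376 < 262144? YES
  n = 33: C(33, 5) = 237336; 237336 < 262144? YES
  n = 34: C(34, 5) = 278256; 278256 < 262144? NO
The largest n with C(n, 5) < 262144 is n = 33 (where E[X] = 29667/32768 ≈ 0.9054). Hence R_4(5) > 33, i.e. R_4(5) ≥ 34.

Largest n = 33; hence R_4(5) > 33.


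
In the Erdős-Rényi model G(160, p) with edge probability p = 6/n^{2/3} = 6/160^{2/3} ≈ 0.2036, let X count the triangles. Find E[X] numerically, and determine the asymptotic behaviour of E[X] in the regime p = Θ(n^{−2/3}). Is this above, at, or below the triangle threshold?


Number of potential triangles: C(160, 3) = 669920.
Each occurs with probability p³ ≈ (0.2036)³ ≈ 8.437500e-03.
By linearity: E[X] = C(160, 3)·p³ ≈ 669920 · 8.437500e-03 ≈ 5652.4500.
Since α = 2/3 < 1, p = c/n^{2/3} ≫ 1/n is above the triangle threshold p ~ 1/n. Asymptotically E[X] ~ (c³/6)·n^{3(1−α)} = (6³/6)·n^{1} → ∞; triangles are abundant w.h.p.

E[X] ≈ 5652.4500; in regime p = Θ(1/n^{2/3}) E[X] diverges (above the triangle threshold p ~ 1/n).


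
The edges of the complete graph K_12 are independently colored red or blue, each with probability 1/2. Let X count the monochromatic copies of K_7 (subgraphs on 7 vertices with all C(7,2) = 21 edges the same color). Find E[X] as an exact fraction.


Let X = Σ_S X_S over the C(12, 7) = 792 subsets S of size 7, where X_S = 1 if the K_7 on S is monochromatic.
For a fixed S, the K_7 on S has C(7, 2) = 21 edges. P[all 21 edges red] = (1/2)^21, and likewise for blue, so P[monochromatic] = 2·(1/2)^21 = 2^{1 − 21} = 1/1048576.
Summing: E[X] = C(12, 7) · 2^{1 − 21} = 792 · 1/1048576 = 99/131072.
Numerically: E[X] ≈ 0.000755.

E[X] = C(12,7)·2^(1−C(7,2)) = 99/131072 ≈ 0.000755.


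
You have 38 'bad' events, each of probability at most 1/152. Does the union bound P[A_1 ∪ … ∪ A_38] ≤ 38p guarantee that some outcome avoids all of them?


Union bound: P[∪_{i=1}^{38} A_i] ≤ Σ_i P[A_i] ≤ 38·p = 38·(1/152) = 1/4.
Numerically: 1/4 ≈ 0.250000.
Is 1/4 < 1? YES.
Since P[∪ A_i] ≤ 1/4 < 1, the complement has P[∩ A_i^c] ≥ 1 − 1/4 = 3/4 > 0, so some outcome avoids every A_i.

38·p = 1/4 ≈ 0.250000; existence CERTIFIED by the union bound.


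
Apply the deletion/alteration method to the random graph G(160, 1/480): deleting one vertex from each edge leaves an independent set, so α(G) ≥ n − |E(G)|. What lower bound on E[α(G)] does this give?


E[|E(G)|] = C(160, 2)·p = 12720 · (1/480) = 53/2.
E[α(G)] ≥ n − E[|E(G)|] = 160 − 53/2 = 267/2.
Numerically: ≈ 133.5000.
(This is only a lower bound; the true E[α(G)] may be larger.)

E[α(G)] ≥ 267/2 ≈ 133.5000.


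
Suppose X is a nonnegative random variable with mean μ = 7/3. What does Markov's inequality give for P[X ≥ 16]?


μ = E[X] = 7/3, a = 16.
Markov: P[X ≥ 16] ≤ μ/a = (7/3)/16 = 7/48.
Numerically: ≈ 0.145833.
(Since a = 16 > μ = 2.333333, the bound 7/48 is < 1 and informative.)

P[X ≥ 16] ≤ 7/48 ≈ 0.145833.


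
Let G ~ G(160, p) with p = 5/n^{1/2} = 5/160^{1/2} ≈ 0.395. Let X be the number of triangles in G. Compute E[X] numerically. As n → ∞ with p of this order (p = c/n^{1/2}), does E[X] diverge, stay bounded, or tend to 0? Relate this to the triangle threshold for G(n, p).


Number of potential triangles: C(160, 3) = 669920.
Each occurs with probability p³ ≈ (0.395)³ ≈ 6.17632e-02.
By linearity: E[X] = C(160, 3)·p³ ≈ 669920 · 6.17632e-02 ≈ 41376.427.
Since α = 1/2 < 1, p = c/n^{1/2} ≫ 1/n is above the triangle threshold p ~ 1/n. Asymptotically E[X] ~ (c³/6)·n^{3(1−α)} = (5³/6)·n^{1.5} → ∞; triangles are abundant w.h.p.

E[X] ≈ 41376.427; in regime p = Θ(1/n^{1/2}) E[X] diverges (above the triangle threshold p ~ 1/n).


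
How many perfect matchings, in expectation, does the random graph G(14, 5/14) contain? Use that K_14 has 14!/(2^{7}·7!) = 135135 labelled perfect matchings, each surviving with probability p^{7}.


K_14 has 14!/(2^{7}·7!) = 135135 labelled perfect matchings.
For each such perfect matching H, let X_H = 1 if all 7 edges of H are present in G. Then P[X_H = 1] = p^{7} = (5/14)^{7} = 78125/105413504.
Summing the indicators: E[X] = Σ_H E[X_H] = 135135 · p^{7} = 135135 · 78125/105413504 = 1508203125/15059072.
Numerically: E[X] ≈ 100.15.

E[X] = 135135 · (5/14)^{7} = 1508203125/15059072 ≈ 100.15.


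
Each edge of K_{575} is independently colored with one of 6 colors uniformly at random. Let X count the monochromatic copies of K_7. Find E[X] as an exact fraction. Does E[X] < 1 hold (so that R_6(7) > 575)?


E[X] = C(575, 7) · 6^{1 − 21} = 3974871393896975 · 6^{−20} = 3974871393896975/3656158440062976.
As a reduced fraction: E[X] = 3974871393896975/3656158440062976 ≈ 1.08717.
Is E[X] < 1? NO.
Since E[X] ≥ 1, the first-moment bound is inconclusive at n = 575; it does NOT by itself certify R_6(7) > 575.

E[X] = 3974871393896975/3656158440062976 ≈ 1.08717; E[X] ≥ 1; first-moment method inconclusive here.


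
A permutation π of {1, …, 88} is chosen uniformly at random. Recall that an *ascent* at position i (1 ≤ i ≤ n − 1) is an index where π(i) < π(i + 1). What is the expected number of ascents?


Write X = Σ X_I over i = 1, …, 87, with X_I the indicator of one ascent.
There are 87 indicators.
For each fixed i, the pair (π(i), π(i+1)) is a uniformly random ordered pair of distinct values from {1, …, 88}; by symmetry P[π(i) < π(i+1)] = 1/2.
By linearity: E[X] = 87 · (1/2) = (88 − 1) · (1/2) = 87/2 ≈ 43.500000.

E[X] = 87/2 = 43.500000.


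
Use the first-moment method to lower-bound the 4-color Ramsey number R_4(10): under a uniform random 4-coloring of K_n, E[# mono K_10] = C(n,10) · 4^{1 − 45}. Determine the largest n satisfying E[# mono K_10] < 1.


We need C(n, 10) · 4^{1 − 45} < 1, i.e. C(n, 10) < 4^{45 − 1} = 309485009821345068724781056.
Check values of n near the boundary:
  n = 2019: C(2019, 10) = 303322949179835278009229628; 303322949179835278009229628 < 309485009821345068724781056? YES
  n = 2020: C(2020, 10) = 304832018578739931133653656; 304832018578739931133653656 < 309485009821345068724781056? YES
  n = 2021: C(2021, 10) = 306347841644770462864800616; 306347841644770462864800616 < 309485009821345068724781056? YES
  n = 2022: C(2022, 10) = 307870445231474093395937796; 307870445231474093395937796 < 309485009821345068724781056? YES
  n = 2023: C(2023, 10) = 309399856285778485315440716; 309399856285778485315440716 < 309485009821345068724781056? YES
  n = 2024: C(2024, 10) = 310936101848269937576192656; 310936101848269937576192656 < 309485009821345068724781056? NO
  n = 2025: C(2025, 10) = 312479209053472269772600560; 312479209053472269772600560 < 309485009821345068724781056? NO
  n = 2026: C(2026, 10) = 314029205130126398094885285; 314029205130126398094885285 < 309485009821345068724781056? NO
The largest n with C(n, 10) < 309485009821345068724781056 is n = 2023 (where E[X] = 77349964071444621328860179/77371252455336267181195264 ≈ 0.99972). Hence R_4(10) > 2023, i.e. R_4(10) ≥ 2024.

Largest n = 2023; hence R_4(10) > 2023.


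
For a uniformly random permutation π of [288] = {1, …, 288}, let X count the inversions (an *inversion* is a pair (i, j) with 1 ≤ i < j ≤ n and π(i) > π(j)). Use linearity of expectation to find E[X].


Write X = Σ X_I over the C(288, 2) = 41328 pairs i < j, with X_I the indicator of one inversion.
There are 41328 indicators.
For each fixed pair i < j, the values π(i) and π(j) are two distinct elements of {1, …, 288} in uniformly random order; by symmetry P[π(i) > π(j)] = 1/2.
By linearity: E[X] = 41328 · (1/2) = C(288, 2) · (1/2) = 41328/2 = 20664 ≈ 20664.0000.

E[X] = 20664 = 20664.0000.


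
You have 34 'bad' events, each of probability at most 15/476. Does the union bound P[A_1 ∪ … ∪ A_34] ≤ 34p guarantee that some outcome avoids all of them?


Union bound: P[∪_{i=1}^{34} A_i] ≤ Σ_i P[A_i] ≤ 34·p = 34·(15/476) = 15/14.
Numerically: 15/14 ≈ 1.07143.
Is 15/14 < 1? NO.
Since the bound 15/14 is ≥ 1, the union bound is uninformative here; it does NOT by itself certify existence.

34·p = 15/14 ≈ 1.07143; existence NOT certified by the union bound.
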